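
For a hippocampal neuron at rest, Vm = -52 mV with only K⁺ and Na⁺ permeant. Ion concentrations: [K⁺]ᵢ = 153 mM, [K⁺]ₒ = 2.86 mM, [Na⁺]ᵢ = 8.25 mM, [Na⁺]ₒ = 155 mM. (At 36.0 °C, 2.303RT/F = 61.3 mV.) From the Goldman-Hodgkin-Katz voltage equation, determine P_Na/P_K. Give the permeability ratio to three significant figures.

Let α = P_Na/P_K. GHK: Vm = 61.3·log₁₀[(Kₒ + α·Naₒ)/(Kᵢ + α·Naᵢ)].
10^(Vm/61.3) = 10^(-52.0/61.3) = 0.14181
So 0.14181·(Kᵢ + α·Naᵢ) = Kₒ + α·Naₒ → α = (0.14181·153.0 − 2.86) / (155.0 − 0.14181·8.25)
α = (21.7 − 2.86) / (155.0 − 1.17) = 18.84/153.8 = 0.1225

0.122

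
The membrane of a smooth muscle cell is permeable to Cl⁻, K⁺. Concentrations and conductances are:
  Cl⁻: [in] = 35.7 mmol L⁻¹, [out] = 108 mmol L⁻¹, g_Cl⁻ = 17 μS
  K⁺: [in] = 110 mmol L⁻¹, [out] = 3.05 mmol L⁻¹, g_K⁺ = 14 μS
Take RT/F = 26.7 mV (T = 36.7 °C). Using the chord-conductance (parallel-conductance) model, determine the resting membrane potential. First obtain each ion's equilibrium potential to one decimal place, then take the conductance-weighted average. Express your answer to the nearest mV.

E_Cl⁻ = (26.7/-1)·ln(108/35.7) = -29.6 mV
E_K⁺ = (26.7/1)·ln(3.05/110) = -95.7 mV
Vm = (Σ gᵢEᵢ)/(Σ gᵢ) = (17·-29.6 + 14·-95.7) / (17 + 14)
= -1843.00 / 31 = -59.45 mV

-59 mV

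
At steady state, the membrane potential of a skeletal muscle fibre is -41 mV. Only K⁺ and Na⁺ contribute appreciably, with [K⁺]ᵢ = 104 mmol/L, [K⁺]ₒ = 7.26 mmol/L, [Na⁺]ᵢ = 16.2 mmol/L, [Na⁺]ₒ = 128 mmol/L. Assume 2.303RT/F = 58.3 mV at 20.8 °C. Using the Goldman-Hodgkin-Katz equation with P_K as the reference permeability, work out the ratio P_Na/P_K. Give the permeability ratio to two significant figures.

0.11

Let α = P_Na/P_K. GHK: Vm = 58.3·log₁₀[(Kₒ + α·Naₒ)/(Kᵢ + α·Naᵢ)].
10^(Vm/58.3) = 10^(-41.0/58.3) = 0.19803
So 0.19803·(Kᵢ + α·Naᵢ) = Kₒ + α·Naₒ → α = (0.19803·104.0 − 7.26) / (128.0 − 0.19803·16.2)
α = (20.6 − 7.26) / (128.0 − 3.208) = 13.34/124.8 = 0.1069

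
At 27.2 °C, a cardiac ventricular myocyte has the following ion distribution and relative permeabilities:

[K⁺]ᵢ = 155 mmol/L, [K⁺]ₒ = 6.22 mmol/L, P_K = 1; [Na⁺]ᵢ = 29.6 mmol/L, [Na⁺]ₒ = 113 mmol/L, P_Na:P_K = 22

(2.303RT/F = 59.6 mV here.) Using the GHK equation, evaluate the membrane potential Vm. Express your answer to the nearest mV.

Vm = 59.6 · log₁₀[(Σ P·[cation]ₒ + Σ P·[anion]ᵢ) / (Σ P·[cation]ᵢ + Σ P·[anion]ₒ)]
Numerator = 1×6.22 + 22×113 = 2492
Denominator = 1×155 + 22×29.6 = 806.2
Vm = 59.6 · log₁₀(3.0913) = 59.6 × (0.4901) = 29.21 mV

29 mV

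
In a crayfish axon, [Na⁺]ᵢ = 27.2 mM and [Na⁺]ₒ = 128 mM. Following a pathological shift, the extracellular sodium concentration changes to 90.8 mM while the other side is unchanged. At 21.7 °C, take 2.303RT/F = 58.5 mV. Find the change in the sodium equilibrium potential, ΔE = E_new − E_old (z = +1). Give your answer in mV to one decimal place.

E_old = (58.5/1)·log₁₀(128/27.2) = 39.35 mV
E_new = (58.5/1)·log₁₀(90.8/27.2) = 30.63 mV
ΔE = 30.63 − (39.35) = -8.72 mV

-8.7 mV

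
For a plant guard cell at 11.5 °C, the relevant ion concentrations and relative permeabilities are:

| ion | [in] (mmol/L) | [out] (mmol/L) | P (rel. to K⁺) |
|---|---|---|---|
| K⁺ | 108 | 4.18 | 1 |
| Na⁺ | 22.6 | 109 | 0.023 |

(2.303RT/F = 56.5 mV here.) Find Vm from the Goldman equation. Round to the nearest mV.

-68 mV

Vm = 56.5 · log₁₀[(Σ P·[cation]ₒ + Σ P·[anion]ᵢ) / (Σ P·[cation]ᵢ + Σ P·[anion]ₒ)]
Numerator = 1×4.18 + 0.023×109 = 6.687
Denominator = 1×108 + 0.023×22.6 = 108.5
Vm = 56.5 · log₁₀(0.06162) = 56.5 × (-1.2103) = -68.38 mV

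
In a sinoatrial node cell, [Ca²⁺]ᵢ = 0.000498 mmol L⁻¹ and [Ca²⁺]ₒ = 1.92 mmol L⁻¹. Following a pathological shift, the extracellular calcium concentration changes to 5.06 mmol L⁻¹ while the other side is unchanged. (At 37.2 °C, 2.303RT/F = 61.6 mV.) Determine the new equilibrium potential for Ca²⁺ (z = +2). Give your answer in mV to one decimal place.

After the shift: [Ca²⁺]_out = 5.06, [Ca²⁺]_in = 0.000498 mmol L⁻¹.
E_new = (61.6/2)·log₁₀(5.06/0.000498) = 30.80 · (4.0069) = 123.41 mV

123.4 mV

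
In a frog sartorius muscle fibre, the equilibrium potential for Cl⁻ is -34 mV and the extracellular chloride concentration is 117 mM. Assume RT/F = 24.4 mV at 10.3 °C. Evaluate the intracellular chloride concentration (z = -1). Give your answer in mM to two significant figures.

Nernst: E = (24.4/-1) · ln([out]/[in]), so ln([out]/[in]) = -34.0 × -1 / 24.4 = 1.3934.
[out]/[in] = e^(1.3934) = 4.029.
[in] = 117 / 4.029 = 29.04 mM.

29 mM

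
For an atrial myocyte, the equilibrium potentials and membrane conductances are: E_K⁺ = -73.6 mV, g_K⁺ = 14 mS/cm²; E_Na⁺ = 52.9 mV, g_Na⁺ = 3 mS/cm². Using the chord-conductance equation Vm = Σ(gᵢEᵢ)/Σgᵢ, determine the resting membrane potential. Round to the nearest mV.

-51 mV

Σ gᵢEᵢ = 14·(-73.6) + 3·(52.9) = -871.70
Σ gᵢ = 14 + 3 = 17
Vm = -871.70 / 17 = -51.28 mV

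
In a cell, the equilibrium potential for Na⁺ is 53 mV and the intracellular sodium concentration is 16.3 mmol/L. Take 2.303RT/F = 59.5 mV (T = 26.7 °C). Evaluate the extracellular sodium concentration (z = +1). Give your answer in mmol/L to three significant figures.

Nernst: E = (59.5/1) · log₁₀([out]/[in]), so log₁₀([out]/[in]) = 53.0 × 1 / 59.5 = 0.8908.
[out]/[in] = 10^(0.8908) = 7.776.
[out] = 7.776 × 16.3 = 126.7 mmol/L.

127 mmol/L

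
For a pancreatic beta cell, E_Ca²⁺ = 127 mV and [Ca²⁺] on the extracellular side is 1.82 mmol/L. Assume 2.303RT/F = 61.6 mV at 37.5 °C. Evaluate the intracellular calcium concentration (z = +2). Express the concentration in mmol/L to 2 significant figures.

Nernst: E = (61.6/2) · log₁₀([out]/[in]), so log₁₀([out]/[in]) = 127.0 × 2 / 61.6 = 4.1234.
[out]/[in] = 10^(4.1234) = 1.329e+04.
[in] = 1.82 / 1.329e+04 = 0.000137 mmol/L.

0.00014 mmol/L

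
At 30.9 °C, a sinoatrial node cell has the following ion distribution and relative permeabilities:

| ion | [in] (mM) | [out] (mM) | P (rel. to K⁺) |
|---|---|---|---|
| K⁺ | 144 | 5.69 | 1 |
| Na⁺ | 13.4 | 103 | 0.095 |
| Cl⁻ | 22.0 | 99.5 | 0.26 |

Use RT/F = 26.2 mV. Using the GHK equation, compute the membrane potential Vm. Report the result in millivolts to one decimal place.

Vm = 26.2 · ln[(Σ P·[cation]ₒ + Σ P·[anion]ᵢ) / (Σ P·[cation]ᵢ + Σ P·[anion]ₒ)]
Numerator = 1×5.69 + 0.095×103 + 0.26×22.0 = 21.2
Denominator = 1×144 + 0.095×13.4 + 0.26×99.5 = 171.1
Vm = 26.2 · ln(0.12384) = 26.2 × (-2.0887) = -54.72 mV

-54.7 mV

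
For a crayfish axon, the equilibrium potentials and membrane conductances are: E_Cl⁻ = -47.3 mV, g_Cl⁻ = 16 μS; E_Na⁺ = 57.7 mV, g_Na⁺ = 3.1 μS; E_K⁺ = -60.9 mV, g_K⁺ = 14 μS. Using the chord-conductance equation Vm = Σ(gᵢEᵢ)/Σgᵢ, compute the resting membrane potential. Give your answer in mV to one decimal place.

Σ gᵢEᵢ = 16·(-47.3) + 3.1·(57.7) + 14·(-60.9) = -1430.53
Σ gᵢ = 16 + 3.1 + 14 = 33.1
Vm = -1430.53 / 33.1 = -43.22 mV

-43.2 mV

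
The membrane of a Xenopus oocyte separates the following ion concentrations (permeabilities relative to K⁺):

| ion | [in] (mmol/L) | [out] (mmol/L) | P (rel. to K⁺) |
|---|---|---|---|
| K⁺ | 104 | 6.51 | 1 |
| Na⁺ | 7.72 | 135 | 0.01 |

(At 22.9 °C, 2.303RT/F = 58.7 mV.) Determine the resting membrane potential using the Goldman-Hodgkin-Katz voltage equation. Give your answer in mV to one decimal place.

-65.9 mV

Vm = 58.7 · log₁₀[(Σ P·[cation]ₒ + Σ P·[anion]ᵢ) / (Σ P·[cation]ᵢ + Σ P·[anion]ₒ)]
Numerator = 1×6.51 + 0.01×135 = 7.86
Denominator = 1×104 + 0.01×7.72 = 104.1
Vm = 58.7 · log₁₀(0.075521) = 58.7 × (-1.1219) = -65.86 mV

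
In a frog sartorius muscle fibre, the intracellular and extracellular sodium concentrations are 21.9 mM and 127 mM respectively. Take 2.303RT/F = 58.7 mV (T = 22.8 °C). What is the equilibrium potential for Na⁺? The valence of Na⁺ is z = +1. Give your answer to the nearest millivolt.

45 mV

E = (58.7/z) · log₁₀([Na⁺]_out/[Na⁺]_in) with z = +1.
= (58.7/1) · log₁₀(127/21.9) = 58.70 · log₁₀(5.799)
= 58.70 · (0.7634) = 44.81 mV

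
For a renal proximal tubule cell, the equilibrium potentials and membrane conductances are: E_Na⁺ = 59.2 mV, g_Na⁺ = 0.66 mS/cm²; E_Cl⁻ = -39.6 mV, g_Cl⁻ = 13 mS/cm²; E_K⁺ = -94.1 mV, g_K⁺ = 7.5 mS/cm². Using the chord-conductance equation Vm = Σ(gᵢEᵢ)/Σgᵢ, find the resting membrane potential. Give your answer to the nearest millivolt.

-56 mV

Σ gᵢEᵢ = 0.66·(59.2) + 13·(-39.6) + 7.5·(-94.1) = -1181.48
Σ gᵢ = 0.66 + 13 + 7.5 = 21.16
Vm = -1181.48 / 21.16 = -55.84 mV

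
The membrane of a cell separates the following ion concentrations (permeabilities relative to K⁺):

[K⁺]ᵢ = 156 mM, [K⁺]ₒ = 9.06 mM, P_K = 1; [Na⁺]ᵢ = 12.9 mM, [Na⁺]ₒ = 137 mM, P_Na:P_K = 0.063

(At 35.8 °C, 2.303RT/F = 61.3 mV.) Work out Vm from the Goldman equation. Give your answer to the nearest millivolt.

Vm = 61.3 · log₁₀[(Σ P·[cation]ₒ + Σ P·[anion]ᵢ) / (Σ P·[cation]ᵢ + Σ P·[anion]ₒ)]
Numerator = 1×9.06 + 0.063×137 = 17.69
Denominator = 1×156 + 0.063×12.9 = 156.8
Vm = 61.3 · log₁₀(0.11282) = 61.3 × (-0.9476) = -58.09 mV

-58 mV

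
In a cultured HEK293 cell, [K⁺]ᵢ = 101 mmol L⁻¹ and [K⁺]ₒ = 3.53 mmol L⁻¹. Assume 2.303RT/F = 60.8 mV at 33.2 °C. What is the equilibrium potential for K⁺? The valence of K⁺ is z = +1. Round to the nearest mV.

E = (60.8/z) · log₁₀([K⁺]_out/[K⁺]_in) with z = +1.
= (60.8/1) · log₁₀(3.53/101) = 60.80 · log₁₀(0.03495)
= 60.80 · (-1.4565) = -88.56 mV

-89 mV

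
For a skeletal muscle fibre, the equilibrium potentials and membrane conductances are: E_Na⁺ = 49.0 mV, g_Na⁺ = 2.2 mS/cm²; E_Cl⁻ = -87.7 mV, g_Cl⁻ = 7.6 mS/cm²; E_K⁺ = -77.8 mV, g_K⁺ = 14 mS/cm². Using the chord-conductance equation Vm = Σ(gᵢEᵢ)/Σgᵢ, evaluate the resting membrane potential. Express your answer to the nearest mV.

Σ gᵢEᵢ = 2.2·(49.0) + 7.6·(-87.7) + 14·(-77.8) = -1647.92
Σ gᵢ = 2.2 + 7.6 + 14 = 23.8
Vm = -1647.92 / 23.8 = -69.24 mV

-69 mV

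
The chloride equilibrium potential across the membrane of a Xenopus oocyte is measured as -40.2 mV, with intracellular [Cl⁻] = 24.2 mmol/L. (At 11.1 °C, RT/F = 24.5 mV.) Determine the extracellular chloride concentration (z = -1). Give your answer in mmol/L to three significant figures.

125 mmol/L

Nernst: E = (24.5/-1) · ln([out]/[in]), so ln([out]/[in]) = -40.2 × -1 / 24.5 = 1.6408.
[out]/[in] = e^(1.6408) = 5.159.
[out] = 5.159 × 24.2 = 124.9 mmol/L.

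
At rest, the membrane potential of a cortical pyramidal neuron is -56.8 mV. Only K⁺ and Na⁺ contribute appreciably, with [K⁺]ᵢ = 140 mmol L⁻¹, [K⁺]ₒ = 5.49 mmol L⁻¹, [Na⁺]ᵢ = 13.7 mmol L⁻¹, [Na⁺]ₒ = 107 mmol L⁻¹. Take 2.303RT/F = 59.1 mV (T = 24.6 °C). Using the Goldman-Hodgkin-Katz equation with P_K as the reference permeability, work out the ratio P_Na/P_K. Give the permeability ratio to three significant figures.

Let α = P_Na/P_K. GHK: Vm = 59.1·log₁₀[(Kₒ + α·Naₒ)/(Kᵢ + α·Naᵢ)].
10^(Vm/59.1) = 10^(-56.8/59.1) = 0.10937
So 0.10937·(Kᵢ + α·Naᵢ) = Kₒ + α·Naₒ → α = (0.10937·140.0 − 5.49) / (107.0 − 0.10937·13.7)
α = (15.31 − 5.49) / (107.0 − 1.498) = 9.822/105.5 = 0.0931

0.0931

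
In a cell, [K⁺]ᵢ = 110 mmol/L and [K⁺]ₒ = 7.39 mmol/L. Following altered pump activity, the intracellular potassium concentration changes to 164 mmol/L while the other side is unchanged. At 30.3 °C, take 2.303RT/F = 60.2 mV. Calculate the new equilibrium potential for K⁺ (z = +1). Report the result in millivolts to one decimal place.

After the shift: [K⁺]_out = 7.39, [K⁺]_in = 164 mmol/L.
E_new = (60.2/1)·log₁₀(7.39/164) = 60.20 · (-1.3462) = -81.04 mV

-81.0 mV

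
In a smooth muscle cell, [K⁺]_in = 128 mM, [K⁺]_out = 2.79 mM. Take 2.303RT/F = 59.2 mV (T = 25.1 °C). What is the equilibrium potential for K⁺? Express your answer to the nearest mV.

E = (59.2/z) · log₁₀([K⁺]_out/[K⁺]_in) with z = +1.
= (59.2/1) · log₁₀(2.79/128) = 59.20 · log₁₀(0.0218)
= 59.20 · (-1.6616) = -98.37 mV

-98 mV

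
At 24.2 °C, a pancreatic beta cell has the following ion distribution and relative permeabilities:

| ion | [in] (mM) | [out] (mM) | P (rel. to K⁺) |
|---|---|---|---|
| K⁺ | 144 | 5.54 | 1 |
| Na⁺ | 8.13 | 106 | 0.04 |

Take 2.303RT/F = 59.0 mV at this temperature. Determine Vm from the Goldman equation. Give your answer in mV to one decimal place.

-69.0 mV

Vm = 59.0 · log₁₀[(Σ P·[cation]ₒ + Σ P·[anion]ᵢ) / (Σ P·[cation]ᵢ + Σ P·[anion]ₒ)]
Numerator = 1×5.54 + 0.04×106 = 9.78
Denominator = 1×144 + 0.04×8.13 = 144.3
Vm = 59.0 · log₁₀(0.067764) = 59.0 × (-1.1690) = -68.97 mV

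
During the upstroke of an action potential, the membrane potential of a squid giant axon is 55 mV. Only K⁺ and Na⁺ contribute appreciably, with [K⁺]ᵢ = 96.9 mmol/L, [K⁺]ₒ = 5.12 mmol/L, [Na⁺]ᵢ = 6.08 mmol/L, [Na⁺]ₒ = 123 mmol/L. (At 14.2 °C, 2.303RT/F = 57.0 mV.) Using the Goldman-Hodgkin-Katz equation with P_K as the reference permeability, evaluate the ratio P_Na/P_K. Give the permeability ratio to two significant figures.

Let α = P_Na/P_K. GHK: Vm = 57.0·log₁₀[(Kₒ + α·Naₒ)/(Kᵢ + α·Naᵢ)].
10^(Vm/57.0) = 10^(55.0/57.0) = 9.2239
So 9.2239·(Kᵢ + α·Naᵢ) = Kₒ + α·Naₒ → α = (9.2239·96.9 − 5.12) / (123.0 − 9.2239·6.08)
α = (893.8 − 5.12) / (123.0 − 56.08) = 888.7/66.92 = 13.28

13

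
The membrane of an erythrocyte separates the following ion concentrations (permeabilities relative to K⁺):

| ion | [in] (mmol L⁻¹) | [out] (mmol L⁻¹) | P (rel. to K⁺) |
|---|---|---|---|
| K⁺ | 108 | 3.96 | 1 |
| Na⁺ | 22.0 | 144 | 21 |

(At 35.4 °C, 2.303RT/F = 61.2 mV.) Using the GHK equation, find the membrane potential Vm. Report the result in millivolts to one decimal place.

Vm = 61.2 · log₁₀[(Σ P·[cation]ₒ + Σ P·[anion]ᵢ) / (Σ P·[cation]ᵢ + Σ P·[anion]ₒ)]
Numerator = 1×3.96 + 21×144 = 3028
Denominator = 1×108 + 21×22.0 = 570
Vm = 61.2 · log₁₀(5.3122) = 61.2 × (0.7253) = 44.39 mV

44.4 mV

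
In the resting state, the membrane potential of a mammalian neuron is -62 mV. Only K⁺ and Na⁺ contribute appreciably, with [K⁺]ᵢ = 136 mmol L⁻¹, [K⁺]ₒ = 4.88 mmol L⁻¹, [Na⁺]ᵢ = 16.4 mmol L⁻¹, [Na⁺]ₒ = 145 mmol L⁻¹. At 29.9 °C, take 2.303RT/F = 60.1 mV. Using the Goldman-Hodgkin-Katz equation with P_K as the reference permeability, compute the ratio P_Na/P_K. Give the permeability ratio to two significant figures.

Let α = P_Na/P_K. GHK: Vm = 60.1·log₁₀[(Kₒ + α·Naₒ)/(Kᵢ + α·Naᵢ)].
10^(Vm/60.1) = 10^(-62.0/60.1) = 0.092979
So 0.092979·(Kᵢ + α·Naᵢ) = Kₒ + α·Naₒ → α = (0.092979·136.0 − 4.88) / (145.0 − 0.092979·16.4)
α = (12.65 − 4.88) / (145.0 − 1.525) = 7.765/143.5 = 0.05412

0.054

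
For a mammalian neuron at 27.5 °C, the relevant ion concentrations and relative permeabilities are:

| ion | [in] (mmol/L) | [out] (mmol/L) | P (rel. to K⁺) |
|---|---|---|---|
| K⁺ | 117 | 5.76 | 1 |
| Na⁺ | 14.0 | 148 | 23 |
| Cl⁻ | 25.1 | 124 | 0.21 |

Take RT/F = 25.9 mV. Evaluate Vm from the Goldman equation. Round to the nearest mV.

Vm = 25.9 · ln[(Σ P·[cation]ₒ + Σ P·[anion]ᵢ) / (Σ P·[cation]ᵢ + Σ P·[anion]ₒ)]
Numerator = 1×5.76 + 23×148 + 0.21×25.1 = 3415
Denominator = 1×117 + 23×14.0 + 0.21×124 = 465
Vm = 25.9 · ln(7.3435) = 25.9 × (1.9938) = 51.64 mV

52 mV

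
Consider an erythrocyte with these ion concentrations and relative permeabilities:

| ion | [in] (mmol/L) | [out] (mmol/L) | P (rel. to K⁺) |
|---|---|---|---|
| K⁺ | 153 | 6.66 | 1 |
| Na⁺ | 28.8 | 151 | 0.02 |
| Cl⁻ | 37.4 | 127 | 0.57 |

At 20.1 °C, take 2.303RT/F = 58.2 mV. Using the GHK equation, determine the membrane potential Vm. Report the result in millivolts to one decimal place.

Vm = 58.2 · log₁₀[(Σ P·[cation]ₒ + Σ P·[anion]ᵢ) / (Σ P·[cation]ᵢ + Σ P·[anion]ₒ)]
Numerator = 1×6.66 + 0.02×151 + 0.57×37.4 = 31
Denominator = 1×153 + 0.02×28.8 + 0.57×127 = 226
Vm = 58.2 · log₁₀(0.13718) = 58.2 × (-0.8627) = -50.21 mV

-50.2 mV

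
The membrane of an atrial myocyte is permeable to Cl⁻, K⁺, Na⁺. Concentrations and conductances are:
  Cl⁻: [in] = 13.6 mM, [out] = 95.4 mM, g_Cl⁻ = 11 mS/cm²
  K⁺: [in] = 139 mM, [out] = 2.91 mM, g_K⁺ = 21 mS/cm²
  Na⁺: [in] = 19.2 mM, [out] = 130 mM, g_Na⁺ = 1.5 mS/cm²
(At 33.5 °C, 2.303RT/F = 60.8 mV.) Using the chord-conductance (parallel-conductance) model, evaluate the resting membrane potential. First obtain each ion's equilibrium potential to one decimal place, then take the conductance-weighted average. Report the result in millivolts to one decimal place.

E_Cl⁻ = (60.8/-1)·log₁₀(95.4/13.6) = -51.4 mV
E_K⁺ = (60.8/1)·log₁₀(2.91/139) = -102.1 mV
E_Na⁺ = (60.8/1)·log₁₀(130/19.2) = 50.5 mV
Vm = (Σ gᵢEᵢ)/(Σ gᵢ) = (11·-51.4 + 21·-102.1 + 1.5·50.5) / (11 + 21 + 1.5)
= -2633.75 / 33.5 = -78.62 mV

-78.6 mV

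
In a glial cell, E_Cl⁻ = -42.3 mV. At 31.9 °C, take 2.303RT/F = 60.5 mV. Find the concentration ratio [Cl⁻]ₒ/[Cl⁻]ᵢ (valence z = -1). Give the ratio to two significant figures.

log₁₀([out]/[in]) = E·z/(60.5) = -42.3 × -1 / 60.5 = 0.6992
[out]/[in] = 10^(0.6992) = 5.002

5.0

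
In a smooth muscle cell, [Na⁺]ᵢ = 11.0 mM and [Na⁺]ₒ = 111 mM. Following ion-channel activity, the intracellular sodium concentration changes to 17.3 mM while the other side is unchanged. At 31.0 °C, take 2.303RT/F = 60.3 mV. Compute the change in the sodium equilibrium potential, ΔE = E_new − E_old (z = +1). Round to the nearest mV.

E_old = (60.3/1)·log₁₀(111/11.0) = 60.54 mV
E_new = (60.3/1)·log₁₀(111/17.3) = 48.68 mV
ΔE = 48.68 − (60.54) = -11.86 mV

-12 mV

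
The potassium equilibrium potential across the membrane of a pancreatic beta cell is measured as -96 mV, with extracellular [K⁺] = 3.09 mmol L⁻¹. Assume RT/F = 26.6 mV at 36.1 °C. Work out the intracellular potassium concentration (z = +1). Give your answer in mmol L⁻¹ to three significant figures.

114 mmol L⁻¹

Nernst: E = (26.6/1) · ln([out]/[in]), so ln([out]/[in]) = -96.0 × 1 / 26.6 = -3.6090.
[out]/[in] = e^(-3.6090) = 0.02708.
[in] = 3.09 / 0.02708 = 114.1 mmol L⁻¹.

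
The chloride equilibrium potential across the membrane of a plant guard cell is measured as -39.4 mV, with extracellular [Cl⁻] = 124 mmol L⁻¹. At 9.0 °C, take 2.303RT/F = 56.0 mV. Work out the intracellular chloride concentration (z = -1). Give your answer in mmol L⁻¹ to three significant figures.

Nernst: E = (56.0/-1) · log₁₀([out]/[in]), so log₁₀([out]/[in]) = -39.4 × -1 / 56.0 = 0.7036.
[out]/[in] = 10^(0.7036) = 5.053.
[in] = 124 / 5.053 = 24.54 mmol L⁻¹.

24.5 mmol L⁻¹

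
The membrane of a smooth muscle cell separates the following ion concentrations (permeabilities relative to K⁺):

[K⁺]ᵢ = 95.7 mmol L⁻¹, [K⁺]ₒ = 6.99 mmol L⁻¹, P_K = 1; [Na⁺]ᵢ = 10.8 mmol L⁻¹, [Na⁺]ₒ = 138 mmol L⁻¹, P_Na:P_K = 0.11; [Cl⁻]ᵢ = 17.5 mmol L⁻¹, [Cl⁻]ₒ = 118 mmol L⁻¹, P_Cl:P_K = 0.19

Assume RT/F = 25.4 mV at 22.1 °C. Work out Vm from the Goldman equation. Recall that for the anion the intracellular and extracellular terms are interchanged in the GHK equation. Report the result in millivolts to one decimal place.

-39.2 mV

Vm = 25.4 · ln[(Σ P·[cation]ₒ + Σ P·[anion]ᵢ) / (Σ P·[cation]ᵢ + Σ P·[anion]ₒ)]
Numerator = 1×6.99 + 0.11×138 + 0.19×17.5 = 25.5
Denominator = 1×95.7 + 0.11×10.8 + 0.19×118 = 119.3
Vm = 25.4 · ln(0.21369) = 25.4 × (-1.5432) = -39.20 mV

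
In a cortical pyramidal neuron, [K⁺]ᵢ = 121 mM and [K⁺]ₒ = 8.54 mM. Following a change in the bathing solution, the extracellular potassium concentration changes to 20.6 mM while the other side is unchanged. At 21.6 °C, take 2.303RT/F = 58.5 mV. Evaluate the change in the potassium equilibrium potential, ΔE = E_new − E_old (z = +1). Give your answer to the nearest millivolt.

22 mV

E_old = (58.5/1)·log₁₀(8.54/121) = -67.35 mV
E_new = (58.5/1)·log₁₀(20.6/121) = -44.98 mV
ΔE = -44.98 − (-67.35) = 22.37 mV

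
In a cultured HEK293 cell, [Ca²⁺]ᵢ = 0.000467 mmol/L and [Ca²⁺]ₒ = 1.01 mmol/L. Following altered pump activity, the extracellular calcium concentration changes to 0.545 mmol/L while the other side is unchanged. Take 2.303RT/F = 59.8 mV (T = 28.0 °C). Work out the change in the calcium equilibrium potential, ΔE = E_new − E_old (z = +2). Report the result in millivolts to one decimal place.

-8.0 mV

E_old = (59.8/2)·log₁₀(1.01/0.000467) = 99.72 mV
E_new = (59.8/2)·log₁₀(0.545/0.000467) = 91.71 mV
ΔE = 91.71 − (99.72) = -8.01 mV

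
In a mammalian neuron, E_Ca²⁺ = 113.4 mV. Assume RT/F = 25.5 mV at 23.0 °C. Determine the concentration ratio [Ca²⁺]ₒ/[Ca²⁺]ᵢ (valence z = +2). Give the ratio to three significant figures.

7290

ln([out]/[in]) = E·z/(25.5) = 113.4 × 2 / 25.5 = 8.8941
[out]/[in] = e^(8.8941) = 7289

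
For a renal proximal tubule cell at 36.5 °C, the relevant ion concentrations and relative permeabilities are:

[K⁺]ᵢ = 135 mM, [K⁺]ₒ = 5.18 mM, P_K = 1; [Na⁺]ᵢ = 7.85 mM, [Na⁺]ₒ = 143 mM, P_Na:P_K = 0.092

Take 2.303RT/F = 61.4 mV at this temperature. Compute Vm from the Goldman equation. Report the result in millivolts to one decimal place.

-53.4 mV

Vm = 61.4 · log₁₀[(Σ P·[cation]ₒ + Σ P·[anion]ᵢ) / (Σ P·[cation]ᵢ + Σ P·[anion]ₒ)]
Numerator = 1×5.18 + 0.092×143 = 18.34
Denominator = 1×135 + 0.092×7.85 = 135.7
Vm = 61.4 · log₁₀(0.1351) = 61.4 × (-0.8693) = -53.38 mV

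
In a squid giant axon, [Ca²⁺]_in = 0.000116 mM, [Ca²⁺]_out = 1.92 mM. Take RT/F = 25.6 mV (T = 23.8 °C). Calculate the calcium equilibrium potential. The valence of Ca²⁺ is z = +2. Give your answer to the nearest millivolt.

124 mV

E = (25.6/z) · ln([Ca²⁺]_out/[Ca²⁺]_in) with z = +2.
= (25.6/2) · ln(1.92/0.000116) = 12.80 · ln(1.655e+04)
= 12.80 · (9.7142) = 124.34 mV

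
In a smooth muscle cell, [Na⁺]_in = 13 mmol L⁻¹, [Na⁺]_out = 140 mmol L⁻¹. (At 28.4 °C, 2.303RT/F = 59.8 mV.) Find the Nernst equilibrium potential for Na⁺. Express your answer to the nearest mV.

E = (59.8/z) · log₁₀([Na⁺]_out/[Na⁺]_in) with z = +1.
= (59.8/1) · log₁₀(140/13) = 59.80 · log₁₀(10.77)
= 59.80 · (1.0322) = 61.72 mV

62 mV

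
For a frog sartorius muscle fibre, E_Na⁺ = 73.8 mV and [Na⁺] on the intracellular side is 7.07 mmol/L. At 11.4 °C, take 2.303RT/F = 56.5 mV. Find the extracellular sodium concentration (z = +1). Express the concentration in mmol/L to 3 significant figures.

143 mmol/L

Nernst: E = (56.5/1) · log₁₀([out]/[in]), so log₁₀([out]/[in]) = 73.8 × 1 / 56.5 = 1.3062.
[out]/[in] = 10^(1.3062) = 20.24.
[out] = 20.24 × 7.07 = 143.1 mmol/L.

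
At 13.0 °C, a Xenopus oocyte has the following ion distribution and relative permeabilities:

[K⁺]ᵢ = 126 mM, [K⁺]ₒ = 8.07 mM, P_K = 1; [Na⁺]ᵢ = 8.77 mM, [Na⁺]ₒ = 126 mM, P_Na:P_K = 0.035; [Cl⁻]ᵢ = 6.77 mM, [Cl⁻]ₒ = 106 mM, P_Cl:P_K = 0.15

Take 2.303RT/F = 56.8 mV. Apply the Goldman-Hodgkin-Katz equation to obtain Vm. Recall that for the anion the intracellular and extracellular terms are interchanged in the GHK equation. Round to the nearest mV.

Vm = 56.8 · log₁₀[(Σ P·[cation]ₒ + Σ P·[anion]ᵢ) / (Σ P·[cation]ᵢ + Σ P·[anion]ₒ)]
Numerator = 1×8.07 + 0.035×126 + 0.15×6.77 = 13.5
Denominator = 1×126 + 0.035×8.77 + 0.15×106 = 142.2
Vm = 56.8 · log₁₀(0.0949) = 56.8 × (-1.0227) = -58.09 mV

-58 mV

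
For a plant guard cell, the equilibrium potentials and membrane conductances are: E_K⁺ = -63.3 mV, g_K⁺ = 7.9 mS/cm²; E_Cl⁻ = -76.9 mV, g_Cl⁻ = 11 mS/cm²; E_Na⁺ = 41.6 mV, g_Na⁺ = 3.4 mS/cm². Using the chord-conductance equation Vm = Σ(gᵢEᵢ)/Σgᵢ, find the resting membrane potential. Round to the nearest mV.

-54 mV

Σ gᵢEᵢ = 7.9·(-63.3) + 11·(-76.9) + 3.4·(41.6) = -1204.53
Σ gᵢ = 7.9 + 11 + 3.4 = 22.3
Vm = -1204.53 / 22.3 = -54.01 mV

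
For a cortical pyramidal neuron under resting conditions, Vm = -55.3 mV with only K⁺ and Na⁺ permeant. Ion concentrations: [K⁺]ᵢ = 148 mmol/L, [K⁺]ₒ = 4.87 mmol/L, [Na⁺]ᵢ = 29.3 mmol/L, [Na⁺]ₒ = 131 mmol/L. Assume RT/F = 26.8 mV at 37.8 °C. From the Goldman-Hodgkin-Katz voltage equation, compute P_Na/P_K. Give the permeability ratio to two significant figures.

0.11

Let α = P_Na/P_K. GHK: Vm = 26.8·ln[(Kₒ + α·Naₒ)/(Kᵢ + α·Naᵢ)].
e^(Vm/26.8) = e^(-55.3/26.8) = 0.12702
So 0.12702·(Kᵢ + α·Naᵢ) = Kₒ + α·Naₒ → α = (0.12702·148.0 − 4.87) / (131.0 − 0.12702·29.3)
α = (18.8 − 4.87) / (131.0 − 3.722) = 13.93/127.3 = 0.1094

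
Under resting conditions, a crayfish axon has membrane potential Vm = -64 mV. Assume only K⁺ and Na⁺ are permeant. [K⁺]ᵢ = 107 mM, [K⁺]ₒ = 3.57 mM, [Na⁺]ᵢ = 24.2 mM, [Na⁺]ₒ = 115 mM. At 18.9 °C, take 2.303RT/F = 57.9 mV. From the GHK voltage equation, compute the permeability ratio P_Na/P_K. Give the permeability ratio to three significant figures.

Let α = P_Na/P_K. GHK: Vm = 57.9·log₁₀[(Kₒ + α·Naₒ)/(Kᵢ + α·Naᵢ)].
10^(Vm/57.9) = 10^(-64.0/57.9) = 0.07846
So 0.07846·(Kᵢ + α·Naᵢ) = Kₒ + α·Naₒ → α = (0.07846·107.0 − 3.57) / (115.0 − 0.07846·24.2)
α = (8.395 − 3.57) / (115.0 − 1.899) = 4.825/113.1 = 0.04266

0.0427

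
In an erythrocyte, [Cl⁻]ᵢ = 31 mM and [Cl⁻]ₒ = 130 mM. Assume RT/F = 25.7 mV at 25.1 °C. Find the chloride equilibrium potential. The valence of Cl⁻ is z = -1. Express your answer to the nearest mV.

E = (25.7/z) · ln([Cl⁻]_out/[Cl⁻]_in) with z = -1.
For an anion, dividing by z = -1 reverses the sign.
= (25.7/-1) · ln(130/31) = -25.70 · ln(4.194)
= -25.70 · (1.4335) = -36.84 mV

-37 mV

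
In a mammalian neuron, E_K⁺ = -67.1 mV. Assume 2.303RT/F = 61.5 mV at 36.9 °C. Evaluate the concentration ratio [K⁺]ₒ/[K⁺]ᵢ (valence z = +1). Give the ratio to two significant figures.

0.081

log₁₀([out]/[in]) = E·z/(61.5) = -67.1 × 1 / 61.5 = -1.0911
[out]/[in] = 10^(-1.0911) = 0.08109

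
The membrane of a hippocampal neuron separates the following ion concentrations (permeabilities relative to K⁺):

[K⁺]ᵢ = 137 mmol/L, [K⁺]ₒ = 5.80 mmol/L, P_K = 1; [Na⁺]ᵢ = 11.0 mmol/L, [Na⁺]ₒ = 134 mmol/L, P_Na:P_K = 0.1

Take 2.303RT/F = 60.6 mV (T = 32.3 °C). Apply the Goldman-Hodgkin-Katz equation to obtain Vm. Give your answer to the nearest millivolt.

Vm = 60.6 · log₁₀[(Σ P·[cation]ₒ + Σ P·[anion]ᵢ) / (Σ P·[cation]ᵢ + Σ P·[anion]ₒ)]
Numerator = 1×5.80 + 0.1×134 = 19.2
Denominator = 1×137 + 0.1×11.0 = 138.1
Vm = 60.6 · log₁₀(0.13903) = 60.6 × (-0.8569) = -51.93 mV

-52 mV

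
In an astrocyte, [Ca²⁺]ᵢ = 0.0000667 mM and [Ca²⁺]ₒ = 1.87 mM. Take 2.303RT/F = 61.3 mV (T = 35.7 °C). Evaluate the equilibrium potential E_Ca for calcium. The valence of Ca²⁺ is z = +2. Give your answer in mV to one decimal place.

136.3 mV

E = (61.3/z) · log₁₀([Ca²⁺]_out/[Ca²⁺]_in) with z = +2.
= (61.3/2) · log₁₀(1.87/0.0000667) = 30.65 · log₁₀(2.804e+04)
= 30.65 · (4.4477) = 136.32 mV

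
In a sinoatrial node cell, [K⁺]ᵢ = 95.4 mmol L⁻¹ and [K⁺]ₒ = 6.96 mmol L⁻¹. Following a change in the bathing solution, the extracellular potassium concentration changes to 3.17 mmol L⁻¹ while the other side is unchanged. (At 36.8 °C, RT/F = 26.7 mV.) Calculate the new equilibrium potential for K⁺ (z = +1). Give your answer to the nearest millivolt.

After the shift: [K⁺]_out = 3.17, [K⁺]_in = 95.4 mmol L⁻¹.
E_new = (26.7/1)·ln(3.17/95.4) = 26.70 · (-3.4043) = -90.90 mV

-91 mV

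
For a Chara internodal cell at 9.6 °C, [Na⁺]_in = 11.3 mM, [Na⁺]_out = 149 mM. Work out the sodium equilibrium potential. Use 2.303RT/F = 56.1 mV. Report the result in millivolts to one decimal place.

62.8 mV

E = (56.1/z) · log₁₀([Na⁺]_out/[Na⁺]_in) with z = +1.
= (56.1/1) · log₁₀(149/11.3) = 56.10 · log₁₀(13.19)
= 56.10 · (1.1201) = 62.84 mV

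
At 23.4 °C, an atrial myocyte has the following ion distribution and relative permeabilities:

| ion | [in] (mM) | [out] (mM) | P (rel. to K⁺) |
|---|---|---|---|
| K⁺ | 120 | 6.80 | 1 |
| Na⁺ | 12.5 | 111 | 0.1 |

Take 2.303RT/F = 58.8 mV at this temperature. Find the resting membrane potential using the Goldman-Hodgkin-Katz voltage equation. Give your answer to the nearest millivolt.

Vm = 58.8 · log₁₀[(Σ P·[cation]ₒ + Σ P·[anion]ᵢ) / (Σ P·[cation]ᵢ + Σ P·[anion]ₒ)]
Numerator = 1×6.80 + 0.1×111 = 17.9
Denominator = 1×120 + 0.1×12.5 = 121.2
Vm = 58.8 · log₁₀(0.14763) = 58.8 × (-0.8308) = -48.85 mV

-49 mV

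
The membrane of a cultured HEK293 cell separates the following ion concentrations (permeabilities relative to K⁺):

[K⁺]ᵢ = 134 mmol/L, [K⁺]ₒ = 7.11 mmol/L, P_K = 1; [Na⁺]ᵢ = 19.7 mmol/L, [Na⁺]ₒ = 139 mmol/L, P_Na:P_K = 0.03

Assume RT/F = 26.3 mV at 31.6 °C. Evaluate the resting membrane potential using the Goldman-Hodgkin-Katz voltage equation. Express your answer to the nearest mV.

-65 mV

Vm = 26.3 · ln[(Σ P·[cation]ₒ + Σ P·[anion]ᵢ) / (Σ P·[cation]ᵢ + Σ P·[anion]ₒ)]
Numerator = 1×7.11 + 0.03×139 = 11.28
Denominator = 1×134 + 0.03×19.7 = 134.6
Vm = 26.3 · ln(0.083809) = 26.3 × (-2.4792) = -65.20 mV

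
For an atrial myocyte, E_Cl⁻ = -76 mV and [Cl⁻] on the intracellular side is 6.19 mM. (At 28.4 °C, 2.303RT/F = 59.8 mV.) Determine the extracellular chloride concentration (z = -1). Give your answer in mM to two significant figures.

Nernst: E = (59.8/-1) · log₁₀([out]/[in]), so log₁₀([out]/[in]) = -76.0 × -1 / 59.8 = 1.2709.
[out]/[in] = 10^(1.2709) = 18.66.
[out] = 18.66 × 6.19 = 115.5 mM.

120 mM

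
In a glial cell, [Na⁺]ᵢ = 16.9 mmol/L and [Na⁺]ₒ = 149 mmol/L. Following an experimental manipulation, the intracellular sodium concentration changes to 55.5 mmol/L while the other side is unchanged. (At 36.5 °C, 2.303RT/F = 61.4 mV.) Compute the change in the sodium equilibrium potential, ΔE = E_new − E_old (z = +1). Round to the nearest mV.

E_old = (61.4/1)·log₁₀(149/16.9) = 58.04 mV
E_new = (61.4/1)·log₁₀(149/55.5) = 26.33 mV
ΔE = 26.33 − (58.04) = -31.71 mV

-32 mV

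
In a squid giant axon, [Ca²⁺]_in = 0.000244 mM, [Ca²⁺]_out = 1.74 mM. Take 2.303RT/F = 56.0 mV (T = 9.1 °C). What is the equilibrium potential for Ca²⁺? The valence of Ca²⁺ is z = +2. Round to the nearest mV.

108 mV

E = (56.0/z) · log₁₀([Ca²⁺]_out/[Ca²⁺]_in) with z = +2.
= (56.0/2) · log₁₀(1.74/0.000244) = 28.00 · log₁₀(7131)
= 28.00 · (3.8532) = 107.89 mV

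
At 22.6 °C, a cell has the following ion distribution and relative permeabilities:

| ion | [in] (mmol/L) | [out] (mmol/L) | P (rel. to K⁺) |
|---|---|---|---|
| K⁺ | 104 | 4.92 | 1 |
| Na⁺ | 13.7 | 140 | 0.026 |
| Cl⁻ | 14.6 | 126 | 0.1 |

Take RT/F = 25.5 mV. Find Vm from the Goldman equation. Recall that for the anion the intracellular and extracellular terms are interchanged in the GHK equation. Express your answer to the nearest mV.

Vm = 25.5 · ln[(Σ P·[cation]ₒ + Σ P·[anion]ᵢ) / (Σ P·[cation]ᵢ + Σ P·[anion]ₒ)]
Numerator = 1×4.92 + 0.026×140 + 0.1×14.6 = 10.02
Denominator = 1×104 + 0.026×13.7 + 0.1×126 = 117
Vm = 25.5 · ln(0.085673) = 25.5 × (-2.4572) = -62.66 mV

-63 mV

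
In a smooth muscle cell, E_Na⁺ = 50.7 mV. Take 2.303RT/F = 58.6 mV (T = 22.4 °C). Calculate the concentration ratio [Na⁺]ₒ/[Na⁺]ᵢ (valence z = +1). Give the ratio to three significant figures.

7.33

log₁₀([out]/[in]) = E·z/(58.6) = 50.7 × 1 / 58.6 = 0.8652
[out]/[in] = 10^(0.8652) = 7.331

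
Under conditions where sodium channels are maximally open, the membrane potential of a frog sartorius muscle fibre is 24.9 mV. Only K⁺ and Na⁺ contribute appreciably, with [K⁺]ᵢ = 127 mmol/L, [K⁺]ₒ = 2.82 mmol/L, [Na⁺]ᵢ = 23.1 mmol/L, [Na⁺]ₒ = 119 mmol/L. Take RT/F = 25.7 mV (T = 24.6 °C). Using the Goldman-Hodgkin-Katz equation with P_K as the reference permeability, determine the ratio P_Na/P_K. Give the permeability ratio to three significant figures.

Let α = P_Na/P_K. GHK: Vm = 25.7·ln[(Kₒ + α·Naₒ)/(Kᵢ + α·Naᵢ)].
e^(Vm/25.7) = e^(24.9/25.7) = 2.635
So 2.635·(Kᵢ + α·Naᵢ) = Kₒ + α·Naₒ → α = (2.635·127.0 − 2.82) / (119.0 − 2.635·23.1)
α = (334.6 − 2.82) / (119.0 − 60.87) = 331.8/58.13 = 5.708

5.71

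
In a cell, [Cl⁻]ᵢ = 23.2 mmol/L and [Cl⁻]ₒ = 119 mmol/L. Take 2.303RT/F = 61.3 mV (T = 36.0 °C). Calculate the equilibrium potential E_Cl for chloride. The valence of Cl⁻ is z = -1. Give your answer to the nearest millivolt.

-44 mV

E = (61.3/z) · log₁₀([Cl⁻]_out/[Cl⁻]_in) with z = -1.
For an anion, dividing by z = -1 reverses the sign.
= (61.3/-1) · log₁₀(119/23.2) = -61.30 · log₁₀(5.129)
= -61.30 · (0.7101) = -43.53 mV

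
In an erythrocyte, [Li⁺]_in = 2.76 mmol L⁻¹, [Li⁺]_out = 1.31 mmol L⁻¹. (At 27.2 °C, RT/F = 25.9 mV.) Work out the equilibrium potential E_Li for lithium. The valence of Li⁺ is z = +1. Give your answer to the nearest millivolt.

E = (25.9/z) · ln([Li⁺]_out/[Li⁺]_in) with z = +1.
= (25.9/1) · ln(1.31/2.76) = 25.90 · ln(0.4746)
= 25.90 · (-0.7452) = -19.30 mV

-19 mV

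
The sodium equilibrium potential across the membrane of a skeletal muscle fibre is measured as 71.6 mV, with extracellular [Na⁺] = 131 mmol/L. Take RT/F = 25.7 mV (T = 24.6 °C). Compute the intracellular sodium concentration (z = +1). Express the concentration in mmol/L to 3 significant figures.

Nernst: E = (25.7/1) · ln([out]/[in]), so ln([out]/[in]) = 71.6 × 1 / 25.7 = 2.7860.
[out]/[in] = e^(2.7860) = 16.22.
[in] = 131 / 16.22 = 8.078 mmol/L.

8.08 mmol/L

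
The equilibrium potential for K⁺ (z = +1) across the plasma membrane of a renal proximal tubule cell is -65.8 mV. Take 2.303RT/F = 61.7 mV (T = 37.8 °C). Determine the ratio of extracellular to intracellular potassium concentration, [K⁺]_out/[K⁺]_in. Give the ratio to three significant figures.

0.0858

log₁₀([out]/[in]) = E·z/(61.7) = -65.8 × 1 / 61.7 = -1.0665
[out]/[in] = 10^(-1.0665) = 0.08581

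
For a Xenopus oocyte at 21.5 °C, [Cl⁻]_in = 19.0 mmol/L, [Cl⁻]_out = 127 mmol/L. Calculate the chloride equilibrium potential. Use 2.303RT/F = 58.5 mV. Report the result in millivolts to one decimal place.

E = (58.5/z) · log₁₀([Cl⁻]_out/[Cl⁻]_in) with z = -1.
For an anion, dividing by z = -1 reverses the sign.
= (58.5/-1) · log₁₀(127/19.0) = -58.50 · log₁₀(6.684)
= -58.50 · (0.8251) = -48.27 mV

-48.3 mV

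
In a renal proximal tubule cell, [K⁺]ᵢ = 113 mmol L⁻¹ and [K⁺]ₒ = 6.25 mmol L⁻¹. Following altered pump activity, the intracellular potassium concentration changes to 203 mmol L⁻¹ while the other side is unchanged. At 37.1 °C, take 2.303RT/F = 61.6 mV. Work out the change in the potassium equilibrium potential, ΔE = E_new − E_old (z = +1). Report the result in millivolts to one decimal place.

E_old = (61.6/1)·log₁₀(6.25/113) = -77.44 mV
E_new = (61.6/1)·log₁₀(6.25/203) = -93.12 mV
ΔE = -93.12 − (-77.44) = -15.67 mV

-15.7 mV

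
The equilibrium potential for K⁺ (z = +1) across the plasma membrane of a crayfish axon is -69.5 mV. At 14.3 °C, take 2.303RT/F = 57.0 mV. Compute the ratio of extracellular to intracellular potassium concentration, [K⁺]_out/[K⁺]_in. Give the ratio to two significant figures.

0.060

log₁₀([out]/[in]) = E·z/(57.0) = -69.5 × 1 / 57.0 = -1.2193
[out]/[in] = 10^(-1.2193) = 0.06035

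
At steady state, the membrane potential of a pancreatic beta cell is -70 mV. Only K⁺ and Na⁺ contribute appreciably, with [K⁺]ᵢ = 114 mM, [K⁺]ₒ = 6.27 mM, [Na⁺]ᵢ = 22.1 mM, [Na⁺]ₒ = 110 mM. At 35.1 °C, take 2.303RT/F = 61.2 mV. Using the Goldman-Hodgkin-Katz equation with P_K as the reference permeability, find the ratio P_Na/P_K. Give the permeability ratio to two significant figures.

0.018

Let α = P_Na/P_K. GHK: Vm = 61.2·log₁₀[(Kₒ + α·Naₒ)/(Kᵢ + α·Naᵢ)].
10^(Vm/61.2) = 10^(-70.0/61.2) = 0.071814
So 0.071814·(Kᵢ + α·Naᵢ) = Kₒ + α·Naₒ → α = (0.071814·114.0 − 6.27) / (110.0 − 0.071814·22.1)
α = (8.187 − 6.27) / (110.0 − 1.587) = 1.917/108.4 = 0.01768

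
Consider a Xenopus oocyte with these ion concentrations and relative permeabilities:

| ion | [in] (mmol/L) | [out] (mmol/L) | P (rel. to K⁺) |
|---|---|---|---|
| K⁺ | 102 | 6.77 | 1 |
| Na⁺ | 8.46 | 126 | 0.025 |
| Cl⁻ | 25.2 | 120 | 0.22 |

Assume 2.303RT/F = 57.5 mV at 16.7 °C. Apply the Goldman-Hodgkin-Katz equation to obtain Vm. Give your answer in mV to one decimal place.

Vm = 57.5 · log₁₀[(Σ P·[cation]ₒ + Σ P·[anion]ᵢ) / (Σ P·[cation]ᵢ + Σ P·[anion]ₒ)]
Numerator = 1×6.77 + 0.025×126 + 0.22×25.2 = 15.46
Denominator = 1×102 + 0.025×8.46 + 0.22×120 = 128.6
Vm = 57.5 · log₁₀(0.12024) = 57.5 × (-0.9200) = -52.90 mV

-52.9 mV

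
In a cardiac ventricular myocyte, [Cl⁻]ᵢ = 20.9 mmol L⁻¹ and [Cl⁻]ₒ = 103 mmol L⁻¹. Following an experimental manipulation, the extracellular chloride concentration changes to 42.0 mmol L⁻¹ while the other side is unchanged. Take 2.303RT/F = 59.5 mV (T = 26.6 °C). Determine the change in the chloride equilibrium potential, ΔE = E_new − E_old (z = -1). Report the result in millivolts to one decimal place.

23.2 mV

E_old = (59.5/-1)·log₁₀(103/20.9) = -41.22 mV
E_new = (59.5/-1)·log₁₀(42.0/20.9) = -18.03 mV
ΔE = -18.03 − (-41.22) = 23.18 mV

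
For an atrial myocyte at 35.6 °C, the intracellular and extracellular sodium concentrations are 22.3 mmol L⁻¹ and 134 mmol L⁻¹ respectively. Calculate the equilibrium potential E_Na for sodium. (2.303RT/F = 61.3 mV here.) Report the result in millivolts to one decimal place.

E = (61.3/z) · log₁₀([Na⁺]_out/[Na⁺]_in) with z = +1.
= (61.3/1) · log₁₀(134/22.3) = 61.30 · log₁₀(6.009)
= 61.30 · (0.7788) = 47.74 mV

47.7 mV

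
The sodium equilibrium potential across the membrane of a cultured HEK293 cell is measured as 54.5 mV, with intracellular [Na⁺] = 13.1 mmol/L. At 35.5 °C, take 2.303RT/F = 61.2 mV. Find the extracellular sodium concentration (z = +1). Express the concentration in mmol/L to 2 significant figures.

Nernst: E = (61.2/1) · log₁₀([out]/[in]), so log₁₀([out]/[in]) = 54.5 × 1 / 61.2 = 0.8905.
[out]/[in] = 10^(0.8905) = 7.772.
[out] = 7.772 × 13.1 = 101.8 mmol/L.

100 mmol/L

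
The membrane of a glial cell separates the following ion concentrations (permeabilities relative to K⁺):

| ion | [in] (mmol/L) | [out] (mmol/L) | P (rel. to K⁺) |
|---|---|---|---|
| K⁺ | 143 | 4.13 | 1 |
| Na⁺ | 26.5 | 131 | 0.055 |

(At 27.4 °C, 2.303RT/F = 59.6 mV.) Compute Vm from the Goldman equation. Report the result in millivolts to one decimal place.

-65.9 mV

Vm = 59.6 · log₁₀[(Σ P·[cation]ₒ + Σ P·[anion]ᵢ) / (Σ P·[cation]ᵢ + Σ P·[anion]ₒ)]
Numerator = 1×4.13 + 0.055×131 = 11.34
Denominator = 1×143 + 0.055×26.5 = 144.5
Vm = 59.6 · log₁₀(0.078466) = 59.6 × (-1.1053) = -65.88 mV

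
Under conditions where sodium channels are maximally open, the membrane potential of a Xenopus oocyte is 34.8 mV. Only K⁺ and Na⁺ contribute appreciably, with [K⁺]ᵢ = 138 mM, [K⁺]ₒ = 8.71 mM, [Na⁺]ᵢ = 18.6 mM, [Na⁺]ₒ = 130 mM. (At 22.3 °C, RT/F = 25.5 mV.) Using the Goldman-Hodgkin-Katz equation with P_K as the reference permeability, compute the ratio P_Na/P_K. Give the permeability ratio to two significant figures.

Let α = P_Na/P_K. GHK: Vm = 25.5·ln[(Kₒ + α·Naₒ)/(Kᵢ + α·Naᵢ)].
e^(Vm/25.5) = e^(34.8/25.5) = 3.9146
So 3.9146·(Kᵢ + α·Naᵢ) = Kₒ + α·Naₒ → α = (3.9146·138.0 − 8.71) / (130.0 − 3.9146·18.6)
α = (540.2 − 8.71) / (130.0 − 72.81) = 531.5/57.19 = 9.294

9.3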